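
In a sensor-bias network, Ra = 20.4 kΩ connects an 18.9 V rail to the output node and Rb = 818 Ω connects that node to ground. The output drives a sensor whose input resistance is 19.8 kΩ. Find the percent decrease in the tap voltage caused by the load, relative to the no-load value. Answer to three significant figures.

3.82 %

The divider's output (Thévenin) resistance is Ra‖Rb = 786.5 Ω.
Fractional drop under load = R_th/(R_th + R_L) = 786.5 / (786.5 + 19800) = 0.03820.
So the output falls by 3.82 %.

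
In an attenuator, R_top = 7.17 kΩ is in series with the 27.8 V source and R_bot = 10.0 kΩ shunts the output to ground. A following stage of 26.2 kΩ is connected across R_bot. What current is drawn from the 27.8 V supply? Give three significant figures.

R_bot‖R_L = 7.238 kΩ, so the source sees R_top + R_bot‖R_L = 14.41 kΩ.
I = 27.8 V / 14.41 kΩ = 1.93 mA.

I ≈ 1.93 mA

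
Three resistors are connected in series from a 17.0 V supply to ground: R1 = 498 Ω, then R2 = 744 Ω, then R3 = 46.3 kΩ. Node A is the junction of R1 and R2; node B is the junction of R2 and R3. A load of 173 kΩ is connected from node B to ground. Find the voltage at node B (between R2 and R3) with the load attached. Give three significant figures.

V ≈ 16.4 V

At node B, R3 is in parallel with the load: R3‖R_L = 36520 Ω.
Below node A the resistance is R2 + (R3‖R_L) = 37270 Ω, so V_A = 17.0 × 37270/37770 = 16.78 V.
Then V_B = V_A × (R3‖R_L)/(R2 + R3‖R_L) = 16.78 × 36520/37270 = 16.4 V.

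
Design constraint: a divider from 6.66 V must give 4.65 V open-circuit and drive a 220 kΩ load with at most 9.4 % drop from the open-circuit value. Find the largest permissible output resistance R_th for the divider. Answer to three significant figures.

Loading drop = R_th/(R_th + R_L) ≤ 0.0940, so R_th ≤ R_L · ε/(1−ε) = 220 kΩ × 0.0940/0.9060 = 22.8 kΩ.

R_th ≤ 22.8 kΩ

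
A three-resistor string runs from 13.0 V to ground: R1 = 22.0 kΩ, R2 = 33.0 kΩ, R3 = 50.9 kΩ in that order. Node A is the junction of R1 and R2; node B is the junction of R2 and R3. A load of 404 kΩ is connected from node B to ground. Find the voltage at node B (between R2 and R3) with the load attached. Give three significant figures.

V ≈ 5.86 V

At node B, R3 is in parallel with the load: R3‖R_L = 45.20 kΩ.
Below node A the resistance is R2 + (R3‖R_L) = 78.20 kΩ, so V_A = 13.0 × 78.20/100.2 = 10.15 V.
Then V_B = V_A × (R3‖R_L)/(R2 + R3‖R_L) = 10.15 × 45.20/78.20 = 5.86 V.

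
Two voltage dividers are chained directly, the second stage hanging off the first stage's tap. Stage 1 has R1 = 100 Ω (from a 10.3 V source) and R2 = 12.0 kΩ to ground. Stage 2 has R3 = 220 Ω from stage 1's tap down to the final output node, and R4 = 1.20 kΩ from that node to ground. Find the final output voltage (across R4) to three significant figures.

V_out ≈ 8.07 V

Stage 2 presents R3+R4 = 1420 Ω as a load on stage 1's tap.
Stage 1's lower leg becomes R2‖(R3+R4) = 1270 Ω, so V_mid = 10.3 × 1270/1370 = 9.548 V.
Stage 2 is itself unloaded: V_out = V_mid × R4/(R3+R4) = 9.548 × 1200/1420 = 8.07 V.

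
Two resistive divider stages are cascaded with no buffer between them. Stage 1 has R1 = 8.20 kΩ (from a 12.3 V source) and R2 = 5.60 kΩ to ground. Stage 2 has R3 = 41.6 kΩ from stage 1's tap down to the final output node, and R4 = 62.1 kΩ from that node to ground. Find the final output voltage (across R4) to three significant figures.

Stage 2 presents R3+R4 = 103.7 kΩ as a load on stage 1's tap.
Stage 1's lower leg becomes R2‖(R3+R4) = 5.313 kΩ, so V_mid = 12.3 × 5.313/13.51 = 4.836 V.
Stage 2 is itself unloaded: V_out = V_mid × R4/(R3+R4) = 4.836 × 62.1/103.7 = 2.90 V.

V_out ≈ 2.90 V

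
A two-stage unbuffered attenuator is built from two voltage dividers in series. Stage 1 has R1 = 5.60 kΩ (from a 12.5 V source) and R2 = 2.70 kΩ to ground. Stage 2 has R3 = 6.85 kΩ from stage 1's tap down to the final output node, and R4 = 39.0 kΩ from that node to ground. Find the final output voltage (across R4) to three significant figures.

Stage 2 presents R3+R4 = 45.85 kΩ as a load on stage 1's tap.
Stage 1's lower leg becomes R2‖(R3+R4) = 2.550 kΩ, so V_mid = 12.5 × 2.550/8.150 = 3.911 V.
Stage 2 is itself unloaded: V_out = V_mid × R4/(R3+R4) = 3.911 × 39.0/45.85 = 3.33 V.

V_out ≈ 3.33 V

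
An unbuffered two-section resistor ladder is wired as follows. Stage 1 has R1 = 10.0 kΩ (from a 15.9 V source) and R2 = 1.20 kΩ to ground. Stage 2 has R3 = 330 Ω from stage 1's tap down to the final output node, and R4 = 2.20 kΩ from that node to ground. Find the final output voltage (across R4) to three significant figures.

Stage 2 presents R3+R4 = 2530 Ω as a load on stage 1's tap.
Stage 1's lower leg becomes R2‖(R3+R4) = 813.9 Ω, so V_mid = 15.9 × 813.9/10810 = 1.197 V.
Stage 2 is itself unloaded: V_out = V_mid × R4/(R3+R4) = 1.197 × 2200/2530 = 1.04 V.

V_out ≈ 1.04 V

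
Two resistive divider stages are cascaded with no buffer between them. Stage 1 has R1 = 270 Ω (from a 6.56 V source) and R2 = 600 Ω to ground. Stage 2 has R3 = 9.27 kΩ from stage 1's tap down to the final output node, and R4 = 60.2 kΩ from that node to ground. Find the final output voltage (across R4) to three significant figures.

V_out ≈ 3.91 V

Stage 2 presents R3+R4 = 69470 Ω as a load on stage 1's tap.
Stage 1's lower leg becomes R2‖(R3+R4) = 594.9 Ω, so V_mid = 6.56 × 594.9/864.9 = 4.512 V.
Stage 2 is itself unloaded: V_out = V_mid × R4/(R3+R4) = 4.512 × 60200/69470 = 3.91 V.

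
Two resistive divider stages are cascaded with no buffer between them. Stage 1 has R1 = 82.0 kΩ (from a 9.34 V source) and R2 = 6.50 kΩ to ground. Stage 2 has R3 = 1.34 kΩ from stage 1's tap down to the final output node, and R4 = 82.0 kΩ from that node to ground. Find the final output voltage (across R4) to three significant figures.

V_out ≈ 0.629 V

Stage 2 presents R3+R4 = 83.34 kΩ as a load on stage 1's tap.
Stage 1's lower leg becomes R2‖(R3+R4) = 6.030 kΩ, so V_mid = 9.34 × 6.030/88.03 = 0.6398 V.
Stage 2 is itself unloaded: V_out = V_mid × R4/(R3+R4) = 0.6398 × 82.0/83.34 = 0.629 V.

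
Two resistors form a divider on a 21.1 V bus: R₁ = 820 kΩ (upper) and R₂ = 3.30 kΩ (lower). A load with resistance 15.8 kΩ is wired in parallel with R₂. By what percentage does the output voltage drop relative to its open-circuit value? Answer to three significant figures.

17.2 %

The divider's output (Thévenin) resistance is R₁‖R₂ = 3.287 kΩ.
Fractional drop under load = R_th/(R_th + R_L) = 3.287 / (3.287 + 15.8) = 0.1722.
So the output falls by 17.2 %.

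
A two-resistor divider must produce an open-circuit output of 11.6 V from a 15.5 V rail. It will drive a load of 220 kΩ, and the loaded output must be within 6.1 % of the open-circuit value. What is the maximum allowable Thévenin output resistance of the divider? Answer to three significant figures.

Loading drop = R_th/(R_th + R_L) ≤ 0.0610, so R_th ≤ R_L · ε/(1−ε) = 220 kΩ × 0.0610/0.9390 = 14.3 kΩ.
(Any R1, R2 with R2/(R1+R2) = 0.748 and R1‖R2 ≤ 14.3 kΩ will meet the spec.)

R_th ≤ 14.3 kΩ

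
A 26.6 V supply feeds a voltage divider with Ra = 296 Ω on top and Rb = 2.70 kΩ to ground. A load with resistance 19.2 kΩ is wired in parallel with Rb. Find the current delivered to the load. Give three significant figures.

I_L ≈ 1.23 mA

Rb‖R_L = 2367 Ω; V_out = 26.6 × 2367/2663 = 23.64 V.
I_L = V_out / R_L = 23.64 / 19.2 kΩ = 1.23 mA.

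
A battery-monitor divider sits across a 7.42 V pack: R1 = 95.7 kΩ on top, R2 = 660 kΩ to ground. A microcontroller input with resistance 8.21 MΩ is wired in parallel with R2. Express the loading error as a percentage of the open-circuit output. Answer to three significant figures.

1.01 %

The divider's output (Thévenin) resistance is R1‖R2 = 83.58 kΩ.
Fractional drop under load = R_th/(R_th + R_L) = 83.58 / (83.58 + 8210) = 0.01008.
So the output falls by 1.01 %.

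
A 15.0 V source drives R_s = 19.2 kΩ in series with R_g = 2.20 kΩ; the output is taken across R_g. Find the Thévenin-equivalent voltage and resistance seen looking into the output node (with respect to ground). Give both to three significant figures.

V_th = 1.54 V, R_th = 1.97 kΩ

V_th is the open-circuit tap voltage: 15.0 × 2.20/(19.2 + 2.20) = 1.54 V.
With the supply zeroed, R_s and R_g appear in parallel from the tap: R_th = R_s‖R_g = (19.2 × 2.20)/21.40 = 1.97 kΩ.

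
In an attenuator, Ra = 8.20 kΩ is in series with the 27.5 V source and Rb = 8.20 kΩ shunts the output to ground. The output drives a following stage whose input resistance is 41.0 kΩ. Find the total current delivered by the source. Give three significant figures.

I ≈ 1.83 mA

Rb‖R_L = 6.833 kΩ, so the source sees Ra + Rb‖R_L = 15.03 kΩ.
I = 27.5 V / 15.03 kΩ = 1.83 mA.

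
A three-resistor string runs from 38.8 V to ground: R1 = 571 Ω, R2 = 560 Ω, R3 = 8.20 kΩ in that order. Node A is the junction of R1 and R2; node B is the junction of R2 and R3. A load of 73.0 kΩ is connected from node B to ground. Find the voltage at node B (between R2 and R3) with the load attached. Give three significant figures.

V ≈ 33.6 V

At node B, R3 is in parallel with the load: R3‖R_L = 7372 Ω.
Below node A the resistance is R2 + (R3‖R_L) = 7932 Ω, so V_A = 38.8 × 7932/8503 = 36.19 V.
Then V_B = V_A × (R3‖R_L)/(R2 + R3‖R_L) = 36.19 × 7372/7932 = 33.6 V.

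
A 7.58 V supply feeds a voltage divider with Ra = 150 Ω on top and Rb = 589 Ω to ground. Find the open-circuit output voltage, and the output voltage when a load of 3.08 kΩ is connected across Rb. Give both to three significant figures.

Open-circuit: V = 7.58 × 589/(150 + 589) = 6.04 V.
With the load, Rb becomes Rb‖R_L = 494.4 Ω, so V = 7.58 × 494.4/644.4 = 5.82 V.

Unloaded: 6.04 V; loaded: 5.82 V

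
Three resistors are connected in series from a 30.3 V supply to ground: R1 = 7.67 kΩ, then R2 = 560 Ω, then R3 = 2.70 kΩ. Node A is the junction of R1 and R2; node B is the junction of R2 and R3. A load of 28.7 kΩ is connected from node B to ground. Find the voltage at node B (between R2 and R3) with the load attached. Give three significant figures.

At node B, R3 is in parallel with the load: R3‖R_L = 2468 Ω.
Below node A the resistance is R2 + (R3‖R_L) = 3028 Ω, so V_A = 30.3 × 3028/10700 = 8.576 V.
Then V_B = V_A × (R3‖R_L)/(R2 + R3‖R_L) = 8.576 × 2468/3028 = 6.99 V.

V ≈ 6.99 V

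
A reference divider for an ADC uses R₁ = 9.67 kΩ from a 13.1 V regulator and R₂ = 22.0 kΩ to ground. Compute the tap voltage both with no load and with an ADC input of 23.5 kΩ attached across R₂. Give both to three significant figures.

Unloaded: 9.10 V; loaded: 7.08 V

Open-circuit: V = 13.1 × 22.0/(9.67 + 22.0) = 9.10 V.
With the load, R₂ becomes R₂‖R_L = 11.36 kΩ, so V = 13.1 × 11.36/21.03 = 7.08 V.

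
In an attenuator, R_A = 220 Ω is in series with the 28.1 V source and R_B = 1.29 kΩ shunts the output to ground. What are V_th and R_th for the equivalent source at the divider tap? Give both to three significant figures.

V_th is the open-circuit tap voltage: 28.1 × 1290/(220 + 1290) = 24.0 V.
With the supply zeroed, R_A and R_B appear in parallel from the tap: R_th = R_A‖R_B = (220 × 1290)/1510 = 188 Ω.

V_th = 24.0 V, R_th = 188 Ω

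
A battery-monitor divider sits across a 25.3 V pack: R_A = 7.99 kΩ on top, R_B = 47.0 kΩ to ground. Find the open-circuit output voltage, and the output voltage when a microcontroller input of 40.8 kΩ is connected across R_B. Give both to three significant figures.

Unloaded: 21.6 V; loaded: 18.5 V

Open-circuit: V = 25.3 × 47.0/(7.99 + 47.0) = 21.6 V.
With the load, R_B becomes R_B‖R_L = 21.84 kΩ, so V = 25.3 × 21.84/29.83 = 18.5 V.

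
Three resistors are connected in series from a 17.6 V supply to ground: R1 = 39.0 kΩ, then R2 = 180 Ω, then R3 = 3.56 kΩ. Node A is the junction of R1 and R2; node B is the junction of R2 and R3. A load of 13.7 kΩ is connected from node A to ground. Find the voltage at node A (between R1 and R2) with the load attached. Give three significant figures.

Below node A the series string R2+R3 = 3740 Ω sits in parallel with the 13700 Ω load: 2938 Ω.
V_A = 17.6 × 2938/(39000 + 2938) = 1.23 V.

V ≈ 1.23 V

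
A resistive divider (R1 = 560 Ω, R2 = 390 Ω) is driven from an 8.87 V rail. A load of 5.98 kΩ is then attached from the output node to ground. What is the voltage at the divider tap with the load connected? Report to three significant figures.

The load sits in parallel with R2: R2‖R_L = (390 × 5980) / (390 + 5980) = 366.1 Ω.
V_out = 8.87 × 366.1 / (560 + 366.1) = 8.87 × 366.1/926.1 = 3.51 V.

V_out ≈ 3.51 V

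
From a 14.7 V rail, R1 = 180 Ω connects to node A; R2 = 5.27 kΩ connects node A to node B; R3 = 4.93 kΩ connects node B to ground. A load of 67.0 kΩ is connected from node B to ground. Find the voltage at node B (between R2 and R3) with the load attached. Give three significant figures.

At node B, R3 is in parallel with the load: R3‖R_L = 4592 Ω.
Below node A the resistance is R2 + (R3‖R_L) = 9862 Ω, so V_A = 14.7 × 9862/10040 = 14.44 V.
Then V_B = V_A × (R3‖R_L)/(R2 + R3‖R_L) = 14.44 × 4592/9862 = 6.72 V.

V ≈ 6.72 V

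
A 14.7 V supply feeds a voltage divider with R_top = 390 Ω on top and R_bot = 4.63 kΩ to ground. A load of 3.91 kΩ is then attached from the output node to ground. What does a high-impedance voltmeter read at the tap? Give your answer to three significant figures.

The load sits in parallel with R_bot: R_bot‖R_L = (4630 × 3910) / (4630 + 3910) = 2120 Ω.
V_out = 14.7 × 2120 / (390 + 2120) = 14.7 × 2120/2510 = 12.4 V.

V_out ≈ 12.4 V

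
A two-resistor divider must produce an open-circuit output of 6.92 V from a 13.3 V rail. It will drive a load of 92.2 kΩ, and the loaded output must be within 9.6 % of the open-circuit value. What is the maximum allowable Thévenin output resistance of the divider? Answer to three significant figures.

R_th ≤ 9.79 kΩ

Loading drop = R_th/(R_th + R_L) ≤ 0.0960, so R_th ≤ R_L · ε/(1−ε) = 92.2 kΩ × 0.0960/0.9040 = 9.79 kΩ.
(Any R1, R2 with R2/(R1+R2) = 0.520 and R1‖R2 ≤ 9.79 kΩ will meet the spec.)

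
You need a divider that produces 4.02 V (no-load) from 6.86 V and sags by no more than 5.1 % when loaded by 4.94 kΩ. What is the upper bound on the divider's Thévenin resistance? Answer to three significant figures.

R_th ≤ 265 Ω

Loading drop = R_th/(R_th + R_L) ≤ 0.0510, so R_th ≤ R_L · ε/(1−ε) = 4.94 kΩ × 0.0510/0.9490 = 265 Ω.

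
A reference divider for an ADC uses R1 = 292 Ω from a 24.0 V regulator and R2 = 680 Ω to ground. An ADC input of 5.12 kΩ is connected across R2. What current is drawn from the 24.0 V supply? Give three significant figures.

R2‖R_L = 600.3 Ω, so the source sees R1 + R2‖R_L = 892.3 Ω.
I = 24.0 V / 892.3 Ω = 26.9 mA.

I ≈ 26.9 mA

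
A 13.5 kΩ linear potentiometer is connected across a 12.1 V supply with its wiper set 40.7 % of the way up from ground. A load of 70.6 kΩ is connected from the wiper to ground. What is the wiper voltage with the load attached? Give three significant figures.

The wiper splits the pot into (1−α)R = 8.005 kΩ above and αR = 5.495 kΩ below.
Lower section ‖ load = 5.098 kΩ.
V_wiper = 12.1 × 5.098/(8.005 + 5.098) = 4.71 V.

V ≈ 4.71 V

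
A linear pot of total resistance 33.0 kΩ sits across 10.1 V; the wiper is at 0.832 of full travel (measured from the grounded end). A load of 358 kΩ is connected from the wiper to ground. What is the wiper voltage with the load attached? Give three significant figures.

V ≈ 8.30 V

The wiper splits the pot into (1−α)R = 5.544 kΩ above and αR = 27.46 kΩ below.
Lower section ‖ load = 25.50 kΩ.
V_wiper = 10.1 × 25.50/(5.544 + 25.50) = 8.30 V.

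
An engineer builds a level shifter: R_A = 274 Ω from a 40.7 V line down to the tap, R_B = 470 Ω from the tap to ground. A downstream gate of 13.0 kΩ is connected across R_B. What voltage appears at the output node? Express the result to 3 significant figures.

V_out ≈ 25.4 V

The load sits in parallel with R_B: R_B‖R_L = (470 × 13000) / (470 + 13000) = 453.6 Ω.
V_out = 40.7 × 453.6 / (274 + 453.6) = 40.7 × 453.6/727.6 = 25.4 V.
(Unloaded it would have been 25.7 V.)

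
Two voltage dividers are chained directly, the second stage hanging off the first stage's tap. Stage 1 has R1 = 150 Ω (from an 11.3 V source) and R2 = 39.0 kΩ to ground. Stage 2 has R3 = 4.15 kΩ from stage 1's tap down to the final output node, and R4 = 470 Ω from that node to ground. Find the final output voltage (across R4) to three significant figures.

V_out ≈ 1.11 V

Stage 2 presents R3+R4 = 4620 Ω as a load on stage 1's tap.
Stage 1's lower leg becomes R2‖(R3+R4) = 4131 Ω, so V_mid = 11.3 × 4131/4281 = 10.90 V.
Stage 2 is itself unloaded: V_out = V_mid × R4/(R3+R4) = 10.90 × 470/4620 = 1.11 V.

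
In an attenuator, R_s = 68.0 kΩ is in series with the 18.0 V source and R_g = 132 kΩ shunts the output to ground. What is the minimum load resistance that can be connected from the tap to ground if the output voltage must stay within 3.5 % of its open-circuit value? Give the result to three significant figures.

Output resistance R_th = R_s‖R_g = (68.0 × 132)/200.0 = 44.88 kΩ.
The fractional drop is R_th/(R_th + R_L); requiring this ≤ 0.0350 gives R_L ≥ R_th(1/0.0350 − 1) = 44.88 × 27.57 = 1.24 MΩ.

R_L(min) ≈ 1.24 MΩ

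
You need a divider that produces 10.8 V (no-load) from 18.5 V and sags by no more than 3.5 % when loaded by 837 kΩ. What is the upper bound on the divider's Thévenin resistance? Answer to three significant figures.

R_th ≤ 30.4 kΩ

Loading drop = R_th/(R_th + R_L) ≤ 0.0350, so R_th ≤ R_L · ε/(1−ε) = 837 kΩ × 0.0350/0.9650 = 30.4 kΩ.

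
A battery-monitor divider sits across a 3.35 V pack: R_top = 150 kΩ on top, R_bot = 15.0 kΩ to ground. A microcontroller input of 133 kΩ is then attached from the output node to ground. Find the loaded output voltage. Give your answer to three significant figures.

The load sits in parallel with R_bot: R_bot‖R_L = (15.0 × 133) / (15.0 + 133) = 13.48 kΩ.
V_out = 3.35 × 13.48 / (150 + 13.48) = 3.35 × 13.48/163.5 = 0.276 V.

V_out ≈ 0.276 V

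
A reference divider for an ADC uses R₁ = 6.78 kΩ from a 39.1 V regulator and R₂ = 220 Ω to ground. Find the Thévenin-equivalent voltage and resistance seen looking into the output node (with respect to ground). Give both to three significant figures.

V_th = 1.23 V, R_th = 213 Ω

V_th is the open-circuit tap voltage: 39.1 × 220/(6780 + 220) = 1.23 V.
With the supply zeroed, R₁ and R₂ appear in parallel from the tap: R_th = R₁‖R₂ = (6780 × 220)/7000 = 213 Ω.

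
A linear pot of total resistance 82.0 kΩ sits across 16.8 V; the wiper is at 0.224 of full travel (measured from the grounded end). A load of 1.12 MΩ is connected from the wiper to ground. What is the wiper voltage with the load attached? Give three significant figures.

The wiper splits the pot into (1−α)R = 63.63 kΩ above and αR = 18.37 kΩ below.
Lower section ‖ load = 18.07 kΩ.
V_wiper = 16.8 × 18.07/(63.63 + 18.07) = 3.72 V.

V ≈ 3.72 V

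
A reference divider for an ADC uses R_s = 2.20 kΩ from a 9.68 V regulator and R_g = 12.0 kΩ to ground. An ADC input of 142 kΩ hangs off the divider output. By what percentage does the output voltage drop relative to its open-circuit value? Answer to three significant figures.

1.29 %

The divider's output (Thévenin) resistance is R_s‖R_g = 1.859 kΩ.
Fractional drop under load = R_th/(R_th + R_L) = 1.859 / (1.859 + 142) = 0.01292.
So the output falls by 1.29 %.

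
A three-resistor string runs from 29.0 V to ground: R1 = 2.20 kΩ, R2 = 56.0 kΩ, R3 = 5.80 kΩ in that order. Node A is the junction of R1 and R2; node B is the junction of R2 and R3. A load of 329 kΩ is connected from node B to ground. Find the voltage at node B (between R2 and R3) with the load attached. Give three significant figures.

At node B, R3 is in parallel with the load: R3‖R_L = 5.700 kΩ.
Below node A the resistance is R2 + (R3‖R_L) = 61.70 kΩ, so V_A = 29.0 × 61.70/63.90 = 28.00 V.
Then V_B = V_A × (R3‖R_L)/(R2 + R3‖R_L) = 28.00 × 5.700/61.70 = 2.59 V.

V ≈ 2.59 V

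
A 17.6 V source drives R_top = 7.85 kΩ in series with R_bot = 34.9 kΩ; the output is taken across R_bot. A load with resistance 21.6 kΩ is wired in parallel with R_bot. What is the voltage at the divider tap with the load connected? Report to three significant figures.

The load sits in parallel with R_bot: R_bot‖R_L = (34.9 × 21.6) / (34.9 + 21.6) = 13.34 kΩ.
V_out = 17.6 × 13.34 / (7.85 + 13.34) = 17.6 × 13.34/21.19 = 11.1 V.
(Unloaded it would have been 14.4 V.)

V_out ≈ 11.1 V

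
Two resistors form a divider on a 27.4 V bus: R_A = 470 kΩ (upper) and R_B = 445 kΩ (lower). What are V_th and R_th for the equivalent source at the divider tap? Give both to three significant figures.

V_th = 13.3 V, R_th = 229 kΩ

V_th is the open-circuit tap voltage: 27.4 × 445/(470 + 445) = 13.3 V.
With the supply zeroed, R_A and R_B appear in parallel from the tap: R_th = R_A‖R_B = (470 × 445)/915.0 = 229 kΩ.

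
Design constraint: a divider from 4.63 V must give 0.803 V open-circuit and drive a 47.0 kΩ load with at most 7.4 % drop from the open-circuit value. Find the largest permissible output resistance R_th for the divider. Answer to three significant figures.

Loading drop = R_th/(R_th + R_L) ≤ 0.0740, so R_th ≤ R_L · ε/(1−ε) = 47.0 kΩ × 0.0740/0.9260 = 3.76 kΩ.
(Any R1, R2 with R2/(R1+R2) = 0.173 and R1‖R2 ≤ 3.76 kΩ will meet the spec.)

R_th ≤ 3.76 kΩ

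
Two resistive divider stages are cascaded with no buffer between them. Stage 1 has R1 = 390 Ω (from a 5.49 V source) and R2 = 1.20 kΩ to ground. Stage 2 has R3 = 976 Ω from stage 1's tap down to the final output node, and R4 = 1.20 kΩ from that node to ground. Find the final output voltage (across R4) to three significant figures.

V_out ≈ 2.01 V

Stage 2 presents R3+R4 = 2176 Ω as a load on stage 1's tap.
Stage 1's lower leg becomes R2‖(R3+R4) = 773.5 Ω, so V_mid = 5.49 × 773.5/1163 = 3.650 V.
Stage 2 is itself unloaded: V_out = V_mid × R4/(R3+R4) = 3.650 × 1200/2176 = 2.01 V.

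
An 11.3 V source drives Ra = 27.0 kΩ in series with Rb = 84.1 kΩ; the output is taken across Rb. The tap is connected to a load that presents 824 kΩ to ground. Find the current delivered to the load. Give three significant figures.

Rb‖R_L = 76.31 kΩ; V_out = 11.3 × 76.31/103.3 = 8.347 V.
I_L = V_out / R_L = 8.347 / 824 kΩ = 0.0101 mA.

I_L ≈ 0.0101 mA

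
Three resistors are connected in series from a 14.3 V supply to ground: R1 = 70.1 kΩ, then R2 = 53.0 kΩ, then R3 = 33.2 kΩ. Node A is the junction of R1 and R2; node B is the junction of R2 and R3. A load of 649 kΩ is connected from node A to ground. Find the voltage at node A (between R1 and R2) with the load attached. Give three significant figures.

Below node A the series string R2+R3 = 86.20 kΩ sits in parallel with the 649 kΩ load: 76.09 kΩ.
V_A = 14.3 × 76.09/(70.1 + 76.09) = 7.44 V.

V ≈ 7.44 V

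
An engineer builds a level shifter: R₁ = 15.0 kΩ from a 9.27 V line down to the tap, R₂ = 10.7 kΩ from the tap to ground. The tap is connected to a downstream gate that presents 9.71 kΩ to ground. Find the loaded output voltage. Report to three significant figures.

V_out ≈ 2.35 V

The load sits in parallel with R₂: R₂‖R_L = (10.7 × 9.71) / (10.7 + 9.71) = 5.090 kΩ.
V_out = 9.27 × 5.090 / (15.0 + 5.090) = 9.27 × 5.090/20.09 = 2.35 V.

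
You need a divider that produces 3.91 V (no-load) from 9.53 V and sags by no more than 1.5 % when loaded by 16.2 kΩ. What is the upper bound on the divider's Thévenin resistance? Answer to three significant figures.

Loading drop = R_th/(R_th + R_L) ≤ 0.0150, so R_th ≤ R_L · ε/(1−ε) = 16.2 kΩ × 0.0150/0.9850 = 247 Ω.
(Any R1, R2 with R2/(R1+R2) = 0.410 and R1‖R2 ≤ 247 Ω will meet the spec.)

R_th ≤ 247 Ω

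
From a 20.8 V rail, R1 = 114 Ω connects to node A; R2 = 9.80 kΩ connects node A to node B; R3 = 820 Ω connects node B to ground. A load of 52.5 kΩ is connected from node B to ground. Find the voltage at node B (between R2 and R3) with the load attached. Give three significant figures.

At node B, R3 is in parallel with the load: R3‖R_L = 807.4 Ω.
Below node A the resistance is R2 + (R3‖R_L) = 10610 Ω, so V_A = 20.8 × 10610/10720 = 20.58 V.
Then V_B = V_A × (R3‖R_L)/(R2 + R3‖R_L) = 20.58 × 807.4/10610 = 1.57 V.

V ≈ 1.57 V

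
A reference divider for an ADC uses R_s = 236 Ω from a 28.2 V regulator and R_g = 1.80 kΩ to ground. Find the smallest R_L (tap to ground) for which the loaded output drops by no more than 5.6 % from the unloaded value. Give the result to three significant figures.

Output resistance R_th = R_s‖R_g = (236 × 1800)/2036 = 208.6 Ω.
The fractional drop is R_th/(R_th + R_L); requiring this ≤ 0.0560 gives R_L ≥ R_th(1/0.0560 − 1) = 208.6 × 16.86 = 3.52 kΩ.

R_L(min) ≈ 3.52 kΩ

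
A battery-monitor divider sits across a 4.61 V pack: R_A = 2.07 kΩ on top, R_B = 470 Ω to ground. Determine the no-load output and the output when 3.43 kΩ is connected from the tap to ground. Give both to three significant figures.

Unloaded: 0.853 V; loaded: 0.767 V

Open-circuit: V = 4.61 × 470/(2070 + 470) = 0.853 V.
With the load, R_B becomes R_B‖R_L = 413.4 Ω, so V = 4.61 × 413.4/2483 = 0.767 V.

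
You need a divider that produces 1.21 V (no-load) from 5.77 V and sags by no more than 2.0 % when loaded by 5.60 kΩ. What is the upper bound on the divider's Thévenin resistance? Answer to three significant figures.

Loading drop = R_th/(R_th + R_L) ≤ 0.0200, so R_th ≤ R_L · ε/(1−ε) = 5.60 kΩ × 0.0200/0.9800 = 114 Ω.

R_th ≤ 114 Ω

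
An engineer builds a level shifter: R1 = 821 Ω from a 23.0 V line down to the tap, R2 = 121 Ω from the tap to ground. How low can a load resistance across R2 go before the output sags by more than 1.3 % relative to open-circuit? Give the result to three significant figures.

R_L(min) ≈ 8.01 kΩ

Output resistance R_th = R1‖R2 = (821 × 121)/942.0 = 105.5 Ω.
The fractional drop is R_th/(R_th + R_L); requiring this ≤ 0.0130 gives R_L ≥ R_th(1/0.0130 − 1) = 105.5 × 75.92 = 8.01 kΩ.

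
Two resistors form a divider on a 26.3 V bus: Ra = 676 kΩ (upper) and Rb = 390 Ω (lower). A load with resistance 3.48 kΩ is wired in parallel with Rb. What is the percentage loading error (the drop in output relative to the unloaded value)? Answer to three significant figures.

Unloaded V = 26.3 × 390/676400 = 0.015164 V.
Loaded: Rb‖R_L = 350.7 Ω, giving V = 26.3 × 350.7/676400 = 0.013637 V.
Drop = (0.015164 − 0.013637) / 0.015164 = 10.1 %.

10.1 %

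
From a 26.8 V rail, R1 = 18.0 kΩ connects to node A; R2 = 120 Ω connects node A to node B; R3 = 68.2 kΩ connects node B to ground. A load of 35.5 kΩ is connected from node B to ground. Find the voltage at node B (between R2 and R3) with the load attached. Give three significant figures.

At node B, R3 is in parallel with the load: R3‖R_L = 23350 Ω.
Below node A the resistance is R2 + (R3‖R_L) = 23470 Ω, so V_A = 26.8 × 23470/41470 = 15.17 V.
Then V_B = V_A × (R3‖R_L)/(R2 + R3‖R_L) = 15.17 × 23350/23470 = 15.1 V.

V ≈ 15.1 V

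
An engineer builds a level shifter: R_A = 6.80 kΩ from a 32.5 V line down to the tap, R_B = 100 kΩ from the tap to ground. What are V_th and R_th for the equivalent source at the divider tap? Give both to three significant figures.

V_th is the open-circuit tap voltage: 32.5 × 100/(6.80 + 100) = 30.4 V.
With the supply zeroed, R_A and R_B appear in parallel from the tap: R_th = R_A‖R_B = (6.80 × 100)/106.8 = 6.37 kΩ.

V_th = 30.4 V, R_th = 6.37 kΩ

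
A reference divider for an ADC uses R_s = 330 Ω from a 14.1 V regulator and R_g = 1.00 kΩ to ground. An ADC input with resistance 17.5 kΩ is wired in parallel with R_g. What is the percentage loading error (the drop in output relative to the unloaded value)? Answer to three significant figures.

1.40 %

The divider's output (Thévenin) resistance is R_s‖R_g = 248.1 Ω.
Fractional drop under load = R_th/(R_th + R_L) = 248.1 / (248.1 + 17500) = 0.01398.
So the output falls by 1.40 %.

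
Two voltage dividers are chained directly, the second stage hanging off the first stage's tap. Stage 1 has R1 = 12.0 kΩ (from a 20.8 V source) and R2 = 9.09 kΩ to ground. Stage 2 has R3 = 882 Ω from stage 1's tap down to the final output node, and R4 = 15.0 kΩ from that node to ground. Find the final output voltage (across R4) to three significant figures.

V_out ≈ 6.39 V

Stage 2 presents R3+R4 = 15880 Ω as a load on stage 1's tap.
Stage 1's lower leg becomes R2‖(R3+R4) = 5781 Ω, so V_mid = 20.8 × 5781/17780 = 6.763 V.
Stage 2 is itself unloaded: V_out = V_mid × R4/(R3+R4) = 6.763 × 15000/15880 = 6.39 V.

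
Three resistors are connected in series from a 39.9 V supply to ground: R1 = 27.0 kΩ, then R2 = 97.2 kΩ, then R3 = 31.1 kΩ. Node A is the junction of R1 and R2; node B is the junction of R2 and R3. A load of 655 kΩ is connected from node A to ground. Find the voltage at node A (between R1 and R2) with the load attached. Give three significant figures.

Below node A the series string R2+R3 = 128.3 kΩ sits in parallel with the 655 kΩ load: 107.3 kΩ.
V_A = 39.9 × 107.3/(27.0 + 107.3) = 31.9 V.

V ≈ 31.9 V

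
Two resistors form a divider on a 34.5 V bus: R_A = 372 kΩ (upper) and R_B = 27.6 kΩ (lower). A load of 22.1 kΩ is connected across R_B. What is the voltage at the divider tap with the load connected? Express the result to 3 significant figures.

The load sits in parallel with R_B: R_B‖R_L = (27.6 × 22.1) / (27.6 + 22.1) = 12.27 kΩ.
V_out = 34.5 × 12.27 / (372 + 12.27) = 34.5 × 12.27/384.3 = 1.10 V.
(Unloaded it would have been 2.38 V.)

V_out ≈ 1.10 V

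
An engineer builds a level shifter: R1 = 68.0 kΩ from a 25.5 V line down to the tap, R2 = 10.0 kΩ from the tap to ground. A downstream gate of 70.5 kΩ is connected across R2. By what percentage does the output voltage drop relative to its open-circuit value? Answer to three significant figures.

Unloaded V = 25.5 × 10.0/78.00 = 3.2692 V.
Loaded: R2‖R_L = 8.758 kΩ, giving V = 25.5 × 8.758/76.76 = 2.9095 V.
Drop = (3.2692 − 2.9095) / 3.2692 = 11.0 %.

11.0 %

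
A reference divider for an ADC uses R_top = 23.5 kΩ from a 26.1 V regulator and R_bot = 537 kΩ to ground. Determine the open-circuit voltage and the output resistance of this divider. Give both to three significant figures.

V_th is the open-circuit tap voltage: 26.1 × 537/(23.5 + 537) = 25.0 V.
With the supply zeroed, R_top and R_bot appear in parallel from the tap: R_th = R_top‖R_bot = (23.5 × 537)/560.5 = 22.5 kΩ.

V_th = 25.0 V, R_th = 22.5 kΩ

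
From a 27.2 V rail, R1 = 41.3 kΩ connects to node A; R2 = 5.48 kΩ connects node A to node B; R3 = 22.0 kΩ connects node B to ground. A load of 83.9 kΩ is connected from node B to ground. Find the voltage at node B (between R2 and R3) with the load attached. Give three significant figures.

At node B, R3 is in parallel with the load: R3‖R_L = 17.43 kΩ.
Below node A the resistance is R2 + (R3‖R_L) = 22.91 kΩ, so V_A = 27.2 × 22.91/64.21 = 9.705 V.
Then V_B = V_A × (R3‖R_L)/(R2 + R3‖R_L) = 9.705 × 17.43/22.91 = 7.38 V.

V ≈ 7.38 V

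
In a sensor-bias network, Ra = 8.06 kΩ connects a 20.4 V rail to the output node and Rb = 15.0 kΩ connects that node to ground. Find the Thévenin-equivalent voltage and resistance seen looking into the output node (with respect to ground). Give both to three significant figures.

V_th is the open-circuit tap voltage: 20.4 × 15.0/(8.06 + 15.0) = 13.3 V.
With the supply zeroed, Ra and Rb appear in parallel from the tap: R_th = Ra‖Rb = (8.06 × 15.0)/23.06 = 5.24 kΩ.

V_th = 13.3 V, R_th = 5.24 kΩ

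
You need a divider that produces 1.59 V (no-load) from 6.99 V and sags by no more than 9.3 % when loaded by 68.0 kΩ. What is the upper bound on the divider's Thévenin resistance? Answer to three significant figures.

R_th ≤ 6.97 kΩ

Loading drop = R_th/(R_th + R_L) ≤ 0.0930, so R_th ≤ R_L · ε/(1−ε) = 68.0 kΩ × 0.0930/0.9070 = 6.97 kΩ.
(Any R1, R2 with R2/(R1+R2) = 0.227 and R1‖R2 ≤ 6.97 kΩ will meet the spec.)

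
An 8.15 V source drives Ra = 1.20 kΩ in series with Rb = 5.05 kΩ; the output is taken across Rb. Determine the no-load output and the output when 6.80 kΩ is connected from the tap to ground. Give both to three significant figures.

Open-circuit: V = 8.15 × 5.05/(1.20 + 5.05) = 6.59 V.
With the load, Rb becomes Rb‖R_L = 2.898 kΩ, so V = 8.15 × 2.898/4.098 = 5.76 V.

Unloaded: 6.59 V; loaded: 5.76 V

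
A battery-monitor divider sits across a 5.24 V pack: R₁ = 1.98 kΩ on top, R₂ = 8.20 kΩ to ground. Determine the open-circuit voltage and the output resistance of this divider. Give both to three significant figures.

V_th is the open-circuit tap voltage: 5.24 × 8.20/(1.98 + 8.20) = 4.22 V.
With the supply zeroed, R₁ and R₂ appear in parallel from the tap: R_th = R₁‖R₂ = (1.98 × 8.20)/10.18 = 1.59 kΩ.

V_th = 4.22 V, R_th = 1.59 kΩ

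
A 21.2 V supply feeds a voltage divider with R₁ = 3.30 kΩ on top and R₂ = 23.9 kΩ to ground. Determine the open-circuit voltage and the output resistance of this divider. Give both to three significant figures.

V_th is the open-circuit tap voltage: 21.2 × 23.9/(3.30 + 23.9) = 18.6 V.
With the supply zeroed, R₁ and R₂ appear in parallel from the tap: R_th = R₁‖R₂ = (3.30 × 23.9)/27.20 = 2.90 kΩ.

V_th = 18.6 V, R_th = 2.90 kΩ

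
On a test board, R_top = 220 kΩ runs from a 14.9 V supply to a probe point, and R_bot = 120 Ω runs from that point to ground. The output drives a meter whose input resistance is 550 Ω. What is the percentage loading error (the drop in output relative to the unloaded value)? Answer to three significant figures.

17.9 %

The divider's output (Thévenin) resistance is R_top‖R_bot = 119.9 Ω.
Fractional drop under load = R_th/(R_th + R_L) = 119.9 / (119.9 + 550) = 0.1790.
So the output falls by 17.9 %.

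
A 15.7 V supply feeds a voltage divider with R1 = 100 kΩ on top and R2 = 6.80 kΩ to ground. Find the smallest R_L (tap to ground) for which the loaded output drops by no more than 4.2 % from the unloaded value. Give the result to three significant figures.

Output resistance R_th = R1‖R2 = (100 × 6.80)/106.8 = 6.367 kΩ.
The fractional drop is R_th/(R_th + R_L); requiring this ≤ 0.0420 gives R_L ≥ R_th(1/0.0420 − 1) = 6.367 × 22.81 = 145 kΩ.

R_L(min) ≈ 145 kΩ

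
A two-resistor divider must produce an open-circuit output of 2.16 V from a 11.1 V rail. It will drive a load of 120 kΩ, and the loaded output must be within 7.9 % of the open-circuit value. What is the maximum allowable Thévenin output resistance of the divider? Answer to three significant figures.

R_th ≤ 10.3 kΩ

Loading drop = R_th/(R_th + R_L) ≤ 0.0790, so R_th ≤ R_L · ε/(1−ε) = 120 kΩ × 0.0790/0.9210 = 10.3 kΩ.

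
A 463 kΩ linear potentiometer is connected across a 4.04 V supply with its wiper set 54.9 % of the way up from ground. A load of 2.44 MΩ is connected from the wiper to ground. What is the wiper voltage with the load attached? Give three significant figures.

V ≈ 2.12 V

The wiper splits the pot into (1−α)R = 208.8 kΩ above and αR = 254.2 kΩ below.
Lower section ‖ load = 230.2 kΩ.
V_wiper = 4.04 × 230.2/(208.8 + 230.2) = 2.12 V.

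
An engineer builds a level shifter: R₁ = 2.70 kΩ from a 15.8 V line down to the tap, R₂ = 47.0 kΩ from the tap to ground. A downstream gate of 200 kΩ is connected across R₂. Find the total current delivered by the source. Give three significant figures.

R₂‖R_L = 38.06 kΩ, so the source sees R₁ + R₂‖R_L = 40.76 kΩ.
I = 15.8 V / 40.76 kΩ = 0.388 mA.

I ≈ 0.388 mA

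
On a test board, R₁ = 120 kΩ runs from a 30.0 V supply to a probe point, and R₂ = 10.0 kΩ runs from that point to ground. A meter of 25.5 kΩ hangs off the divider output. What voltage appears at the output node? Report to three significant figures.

The load sits in parallel with R₂: R₂‖R_L = (10.0 × 25.5) / (10.0 + 25.5) = 7.183 kΩ.
V_out = 30.0 × 7.183 / (120 + 7.183) = 30.0 × 7.183/127.2 = 1.69 V.

V_out ≈ 1.69 V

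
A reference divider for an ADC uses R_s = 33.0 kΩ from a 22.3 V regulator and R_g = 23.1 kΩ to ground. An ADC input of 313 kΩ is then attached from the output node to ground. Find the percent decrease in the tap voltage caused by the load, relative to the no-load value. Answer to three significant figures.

4.16 %

The divider's output (Thévenin) resistance is R_s‖R_g = 13.59 kΩ.
Fractional drop under load = R_th/(R_th + R_L) = 13.59 / (13.59 + 313) = 0.04161.
So the output falls by 4.16 %.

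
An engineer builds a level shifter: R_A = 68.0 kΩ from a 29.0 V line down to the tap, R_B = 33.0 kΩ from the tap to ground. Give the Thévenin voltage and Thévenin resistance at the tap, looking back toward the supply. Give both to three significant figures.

V_th = 9.48 V, R_th = 22.2 kΩ

V_th is the open-circuit tap voltage: 29.0 × 33.0/(68.0 + 33.0) = 9.48 V.
With the supply zeroed, R_A and R_B appear in parallel from the tap: R_th = R_A‖R_B = (68.0 × 33.0)/101.0 = 22.2 kΩ.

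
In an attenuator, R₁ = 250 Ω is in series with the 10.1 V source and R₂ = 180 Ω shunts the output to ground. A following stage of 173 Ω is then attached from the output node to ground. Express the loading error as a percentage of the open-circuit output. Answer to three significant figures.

37.7 %

Unloaded V = 10.1 × 180/430.0 = 4.228 V.
Loaded: R₂‖R_L = 88.22 Ω, giving V = 10.1 × 88.22/338.2 = 2.634 V.
Drop = (4.228 − 2.634) / 4.228 = 37.7 %.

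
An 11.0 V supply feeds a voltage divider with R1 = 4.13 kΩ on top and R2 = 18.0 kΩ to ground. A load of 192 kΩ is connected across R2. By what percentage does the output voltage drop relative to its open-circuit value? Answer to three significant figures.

1.72 %

The divider's output (Thévenin) resistance is R1‖R2 = 3.359 kΩ.
Fractional drop under load = R_th/(R_th + R_L) = 3.359 / (3.359 + 192) = 0.01720.
So the output falls by 1.72 %.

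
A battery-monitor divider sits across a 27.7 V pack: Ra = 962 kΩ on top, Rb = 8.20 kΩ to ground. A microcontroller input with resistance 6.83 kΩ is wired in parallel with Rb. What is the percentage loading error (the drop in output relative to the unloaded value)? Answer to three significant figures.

54.3 %

The divider's output (Thévenin) resistance is Ra‖Rb = 8.131 kΩ.
Fractional drop under load = R_th/(R_th + R_L) = 8.131 / (8.131 + 6.83) = 0.5435.
So the output falls by 54.3 %.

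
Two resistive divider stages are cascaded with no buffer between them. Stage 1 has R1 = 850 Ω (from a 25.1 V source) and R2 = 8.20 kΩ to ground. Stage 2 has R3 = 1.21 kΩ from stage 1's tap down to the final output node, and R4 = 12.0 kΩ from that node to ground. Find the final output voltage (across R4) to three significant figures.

Stage 2 presents R3+R4 = 13210 Ω as a load on stage 1's tap.
Stage 1's lower leg becomes R2‖(R3+R4) = 5059 Ω, so V_mid = 25.1 × 5059/5909 = 21.49 V.
Stage 2 is itself unloaded: V_out = V_mid × R4/(R3+R4) = 21.49 × 12000/13210 = 19.5 V.

V_out ≈ 19.5 V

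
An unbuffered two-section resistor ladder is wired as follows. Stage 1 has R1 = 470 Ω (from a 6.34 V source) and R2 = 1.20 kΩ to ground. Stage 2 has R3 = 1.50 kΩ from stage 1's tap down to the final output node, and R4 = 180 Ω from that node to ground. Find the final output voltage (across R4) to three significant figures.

V_out ≈ 0.406 V

Stage 2 presents R3+R4 = 1680 Ω as a load on stage 1's tap.
Stage 1's lower leg becomes R2‖(R3+R4) = 700.0 Ω, so V_mid = 6.34 × 700.0/1170 = 3.793 V.
Stage 2 is itself unloaded: V_out = V_mid × R4/(R3+R4) = 3.793 × 180/1680 = 0.406 V.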